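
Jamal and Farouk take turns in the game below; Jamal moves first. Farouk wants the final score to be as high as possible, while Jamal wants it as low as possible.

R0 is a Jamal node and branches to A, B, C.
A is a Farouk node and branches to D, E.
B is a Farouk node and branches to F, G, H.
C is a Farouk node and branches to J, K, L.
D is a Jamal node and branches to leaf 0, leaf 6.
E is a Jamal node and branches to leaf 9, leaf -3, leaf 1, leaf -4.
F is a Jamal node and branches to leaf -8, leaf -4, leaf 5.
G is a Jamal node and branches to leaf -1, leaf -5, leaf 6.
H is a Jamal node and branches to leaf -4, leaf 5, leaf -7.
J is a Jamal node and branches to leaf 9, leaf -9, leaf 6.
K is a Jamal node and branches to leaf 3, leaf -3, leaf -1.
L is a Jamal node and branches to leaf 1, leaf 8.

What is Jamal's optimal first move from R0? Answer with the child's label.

D (Jamal): min(0, 6) = 0
E (Jamal): min(9, -3, 1, -4) = -4
A (Farouk): max(0, -4) = 0
F (Jamal): min(-8, -4, 5) = -8
G (Jamal): min(-1, -5, 6) = -5
H (Jamal): min(-4, 5, -7) = -7
B (Farouk): max(-8, -5, -7) = -5
J (Jamal): min(9, -9, 6) = -9
K (Jamal): min(3, -3, -1) = -3
L (Jamal): min(1, 8) = 1
C (Farouk): max(-9, -3, 1) = 1
R0 (Jamal): min(0, -5, 1) = -5
Jamal at R0 wants the lowest of {A=0, B=-5, C=1}, so chooses B.

B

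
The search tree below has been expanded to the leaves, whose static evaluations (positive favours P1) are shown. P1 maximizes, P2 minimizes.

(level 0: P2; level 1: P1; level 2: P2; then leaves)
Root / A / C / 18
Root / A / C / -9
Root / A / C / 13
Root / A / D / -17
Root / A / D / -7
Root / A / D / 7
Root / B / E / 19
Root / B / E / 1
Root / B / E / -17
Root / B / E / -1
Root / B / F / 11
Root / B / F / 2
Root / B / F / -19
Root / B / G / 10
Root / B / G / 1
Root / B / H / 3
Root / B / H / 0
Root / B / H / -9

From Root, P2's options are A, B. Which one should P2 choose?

C (P2): min(18, -9, 13) = -9
D (P2): min(-17, -7, 7) = -17
A (P1): max(-9, -17) = -9
E (P2): min(19, 1, -17, -1) = -17
F (P2): min(11, 2, -19) = -19
G (P2): min(10, 1) = 1
H (P2): min(3, 0, -9) = -9
B (P1): max(-17, -19, 1, -9) = 1
Root (P2): min(-9, 1) = -9
P2 at Root wants the lowest of {A=-9, B=1}, so chooses A.

A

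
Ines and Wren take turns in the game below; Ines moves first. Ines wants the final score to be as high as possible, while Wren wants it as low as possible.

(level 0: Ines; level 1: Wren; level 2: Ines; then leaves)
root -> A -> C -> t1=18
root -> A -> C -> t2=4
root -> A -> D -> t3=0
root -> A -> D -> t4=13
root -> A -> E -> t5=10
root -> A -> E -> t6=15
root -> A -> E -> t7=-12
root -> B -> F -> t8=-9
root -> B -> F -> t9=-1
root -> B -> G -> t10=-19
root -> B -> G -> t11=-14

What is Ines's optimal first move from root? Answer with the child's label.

C (Ines): max(18, 4) = 18
D (Ines): max(0, 13) = 13
E (Ines): max(10, 15, -12) = 15
A (Wren): min(18, 13, 15) = 13
F (Ines): max(-9, -1) = -1
G (Ines): max(-19, -14) = -14
B (Wren): min(-1, -14) = -14
root (Ines): max(13, -14) = 13
Ines at root wants the highest of {A=13, B=-14}, so chooses A.

A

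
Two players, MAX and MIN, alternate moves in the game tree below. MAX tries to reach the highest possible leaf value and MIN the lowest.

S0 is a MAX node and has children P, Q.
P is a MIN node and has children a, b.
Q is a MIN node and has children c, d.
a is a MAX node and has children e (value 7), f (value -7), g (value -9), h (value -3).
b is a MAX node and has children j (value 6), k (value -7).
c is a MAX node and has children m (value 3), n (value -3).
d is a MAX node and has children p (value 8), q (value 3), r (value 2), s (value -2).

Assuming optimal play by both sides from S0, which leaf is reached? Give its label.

a (MAX): max(7, -7, -9, -3) = 7
b (MAX): max(6, -7) = 6
P (MIN): min(7, 6) = 6
c (MAX): max(3, -3) = 3
d (MAX): max(8, 3, 2, -2) = 8
Q (MIN): min(3, 8) = 3
S0 (MAX): max(6, 3) = 6
At S0, MAX picks P (highest: 6).
At P, MIN picks b (lowest: 6).
At b, MAX picks j (highest: 6).
Terminal value 6.

j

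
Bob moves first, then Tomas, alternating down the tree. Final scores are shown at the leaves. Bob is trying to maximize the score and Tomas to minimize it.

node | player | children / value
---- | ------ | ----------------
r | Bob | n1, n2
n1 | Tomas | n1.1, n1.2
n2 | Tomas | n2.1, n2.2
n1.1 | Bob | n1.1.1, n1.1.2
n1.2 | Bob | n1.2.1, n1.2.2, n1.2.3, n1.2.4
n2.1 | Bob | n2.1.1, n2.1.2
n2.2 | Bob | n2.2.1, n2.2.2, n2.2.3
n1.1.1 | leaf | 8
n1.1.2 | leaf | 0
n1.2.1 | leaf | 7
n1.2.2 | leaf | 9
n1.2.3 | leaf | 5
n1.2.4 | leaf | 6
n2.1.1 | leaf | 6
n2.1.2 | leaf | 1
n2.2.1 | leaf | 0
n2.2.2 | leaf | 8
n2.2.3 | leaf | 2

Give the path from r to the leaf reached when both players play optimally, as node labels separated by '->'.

r -> n1 -> n1.1 -> n1.1.1

n1.1 (Bob): max(8, 0) = 8
n1.2 (Bob): max(7, 9, 5, 6) = 9
n1 (Tomas): min(8, 9) = 8
n2.1 (Bob): max(6, 1) = 6
n2.2 (Bob): max(0, 8, 2) = 8
n2 (Tomas): min(6, 8) = 6
r (Bob): max(8, 6) = 8
At r, Bob picks n1 (highest: 8).
At n1, Tomas picks n1.1 (lowest: 8).
At n1.1, Bob picks n1.1.1 (highest: 8).
Terminal value 8.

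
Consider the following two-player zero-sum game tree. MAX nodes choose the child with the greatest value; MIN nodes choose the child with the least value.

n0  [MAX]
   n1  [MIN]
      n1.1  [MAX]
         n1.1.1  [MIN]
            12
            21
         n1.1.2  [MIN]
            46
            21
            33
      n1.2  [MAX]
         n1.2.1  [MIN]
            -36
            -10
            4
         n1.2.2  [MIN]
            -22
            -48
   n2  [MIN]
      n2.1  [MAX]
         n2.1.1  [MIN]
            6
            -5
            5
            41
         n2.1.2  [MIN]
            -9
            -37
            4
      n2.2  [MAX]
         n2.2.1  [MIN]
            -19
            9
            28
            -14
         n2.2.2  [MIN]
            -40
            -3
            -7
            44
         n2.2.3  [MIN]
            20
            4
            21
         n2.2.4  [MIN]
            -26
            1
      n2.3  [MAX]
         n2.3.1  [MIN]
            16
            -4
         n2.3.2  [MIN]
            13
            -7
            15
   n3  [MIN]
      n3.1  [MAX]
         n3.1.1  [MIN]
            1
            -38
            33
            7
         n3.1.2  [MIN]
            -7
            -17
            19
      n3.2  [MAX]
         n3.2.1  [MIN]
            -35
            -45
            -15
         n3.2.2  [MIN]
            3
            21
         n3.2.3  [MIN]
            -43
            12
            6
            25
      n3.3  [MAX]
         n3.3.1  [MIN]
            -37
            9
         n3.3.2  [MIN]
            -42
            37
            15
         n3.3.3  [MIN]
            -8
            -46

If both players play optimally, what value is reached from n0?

n1.1.1 (MIN): min(12, 21) = 12
n1.1.2 (MIN): min(46, 21, 33) = 21
n1.1 (MAX): max(12, 21) = 21
n1.2.1 (MIN): min(-36, -10, 4) = -36
n1.2.2 (MIN): min(-22, -48) = -48
n1.2 (MAX): max(-36, -48) = -36
n1 (MIN): min(21, -36) = -36
n2.1.1 (MIN): min(6, -5, 5, 41) = -5
n2.1.2 (MIN): min(-9, -37, 4) = -37
n2.1 (MAX): max(-5, -37) = -5
n2.2.1 (MIN): min(-19, 9, 28, -14) = -19
n2.2.2 (MIN): min(-40, -3, -7, 44) = -40
n2.2.3 (MIN): min(20, 4, 21) = 4
n2.2.4 (MIN): min(-26, 1) = -26
n2.2 (MAX): max(-19, -40, 4, -26) = 4
n2.3.1 (MIN): min(16, -4) = -4
n2.3.2 (MIN): min(13, -7, 15) = -7
n2.3 (MAX): max(-4, -7) = -4
n2 (MIN): min(-5, 4, -4) = -5
n3.1.1 (MIN): min(1, -38, 33, 7) = -38
n3.1.2 (MIN): min(-7, -17, 19) = -17
n3.1 (MAX): max(-38, -17) = -17
n3.2.1 (MIN): min(-35, -45, -15) = -45
n3.2.2 (MIN): min(3, 21) = 3
n3.2.3 (MIN): min(-43, 12, 6, 25) = -43
n3.2 (MAX): max(-45, 3, -43) = 3
n3.3.1 (MIN): min(-37, 9) = -37
n3.3.2 (MIN): min(-42, 37, 15) = -42
n3.3.3 (MIN): min(-8, -46) = -46
n3.3 (MAX): max(-37, -42, -46) = -37
n3 (MIN): min(-17, 3, -37) = -37
n0 (MAX): max(-36, -5, -37) = -5

-5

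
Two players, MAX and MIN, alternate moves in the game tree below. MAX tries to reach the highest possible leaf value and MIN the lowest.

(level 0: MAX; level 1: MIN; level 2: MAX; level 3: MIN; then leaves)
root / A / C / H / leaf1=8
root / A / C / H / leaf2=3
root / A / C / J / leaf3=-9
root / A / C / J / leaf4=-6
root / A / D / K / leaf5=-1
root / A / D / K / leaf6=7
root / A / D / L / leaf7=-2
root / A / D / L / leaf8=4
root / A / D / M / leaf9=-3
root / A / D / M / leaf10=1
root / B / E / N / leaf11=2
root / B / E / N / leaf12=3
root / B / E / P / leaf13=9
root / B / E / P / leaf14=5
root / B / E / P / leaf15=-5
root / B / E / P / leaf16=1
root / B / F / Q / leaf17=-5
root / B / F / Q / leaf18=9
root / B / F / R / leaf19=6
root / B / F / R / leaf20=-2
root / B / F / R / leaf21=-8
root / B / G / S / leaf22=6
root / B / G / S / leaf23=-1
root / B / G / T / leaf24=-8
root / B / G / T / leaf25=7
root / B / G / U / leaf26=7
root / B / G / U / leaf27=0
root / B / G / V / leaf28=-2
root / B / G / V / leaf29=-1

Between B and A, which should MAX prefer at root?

A

N (MIN): min(2, 3) = 2
P (MIN): min(9, 5, -5, 1) = -5
E (MAX): max(2, -5) = 2
Q (MIN): min(-5, 9) = -5
R (MIN): min(6, -2, -8) = -8
F (MAX): max(-5, -8) = -5
S (MIN): min(6, -1) = -1
T (MIN): min(-8, 7) = -8
U (MIN): min(7, 0) = 0
V (MIN): min(-2, -1) = -2
G (MAX): max(-1, -8, 0, -2) = 0
B (MIN): min(2, -5, 0) = -5
H (MIN): min(8, 3) = 3
J (MIN): min(-9, -6) = -9
C (MAX): max(3, -9) = 3
K (MIN): min(-1, 7) = -1
L (MIN): min(-2, 4) = -2
M (MIN): min(-3, 1) = -3
D (MAX): max(-1, -2, -3) = -1
A (MIN): min(3, -1) = -1
MAX prefers the higher value; B=-5, A=-1. A is better since -1 > -5.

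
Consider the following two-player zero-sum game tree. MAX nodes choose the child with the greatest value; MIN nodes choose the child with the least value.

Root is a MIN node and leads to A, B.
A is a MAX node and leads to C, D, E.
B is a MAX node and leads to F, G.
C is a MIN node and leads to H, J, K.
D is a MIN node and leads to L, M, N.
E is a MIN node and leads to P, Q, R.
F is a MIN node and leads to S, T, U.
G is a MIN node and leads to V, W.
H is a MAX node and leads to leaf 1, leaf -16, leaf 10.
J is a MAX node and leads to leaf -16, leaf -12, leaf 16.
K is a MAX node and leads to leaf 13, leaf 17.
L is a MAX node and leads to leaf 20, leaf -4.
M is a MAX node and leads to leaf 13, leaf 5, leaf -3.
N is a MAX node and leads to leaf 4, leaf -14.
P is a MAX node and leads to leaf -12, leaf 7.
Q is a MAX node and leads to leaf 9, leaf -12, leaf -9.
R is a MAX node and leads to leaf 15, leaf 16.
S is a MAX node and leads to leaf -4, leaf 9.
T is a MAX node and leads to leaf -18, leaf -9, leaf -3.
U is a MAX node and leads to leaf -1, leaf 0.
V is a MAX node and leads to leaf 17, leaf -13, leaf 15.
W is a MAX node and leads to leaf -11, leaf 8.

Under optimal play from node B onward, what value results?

S (MAX): max(-4, 9) = 9
T (MAX): max(-18, -9, -3) = -3
U (MAX): max(-1, 0) = 0
F (MIN): min(9, -3, 0) = -3
V (MAX): max(17, -13, 15) = 17
W (MAX): max(-11, 8) = 8
G (MIN): min(17, 8) = 8
B (MAX): max(-3, 8) = 8

8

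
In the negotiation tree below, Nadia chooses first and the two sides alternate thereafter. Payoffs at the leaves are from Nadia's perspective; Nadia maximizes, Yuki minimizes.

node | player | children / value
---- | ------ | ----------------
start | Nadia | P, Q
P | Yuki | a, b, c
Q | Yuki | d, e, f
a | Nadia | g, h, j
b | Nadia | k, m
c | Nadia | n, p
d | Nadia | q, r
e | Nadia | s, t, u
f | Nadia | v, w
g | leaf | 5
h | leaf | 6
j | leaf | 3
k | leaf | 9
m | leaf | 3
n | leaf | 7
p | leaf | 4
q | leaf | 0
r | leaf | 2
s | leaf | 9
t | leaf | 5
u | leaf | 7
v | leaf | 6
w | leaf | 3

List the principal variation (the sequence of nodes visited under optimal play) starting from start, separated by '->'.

a (Nadia): max(5, 6, 3) = 6
b (Nadia): max(9, 3) = 9
c (Nadia): max(7, 4) = 7
P (Yuki): min(6, 9, 7) = 6
d (Nadia): max(0, 2) = 2
e (Nadia): max(9, 5, 7) = 9
f (Nadia): max(6, 3) = 6
Q (Yuki): min(2, 9, 6) = 2
start (Nadia): max(6, 2) = 6
At start, Nadia picks P (highest: 6).
At P, Yuki picks a (lowest: 6).
At a, Nadia picks h (highest: 6).
Terminal value 6.

start -> P -> a -> h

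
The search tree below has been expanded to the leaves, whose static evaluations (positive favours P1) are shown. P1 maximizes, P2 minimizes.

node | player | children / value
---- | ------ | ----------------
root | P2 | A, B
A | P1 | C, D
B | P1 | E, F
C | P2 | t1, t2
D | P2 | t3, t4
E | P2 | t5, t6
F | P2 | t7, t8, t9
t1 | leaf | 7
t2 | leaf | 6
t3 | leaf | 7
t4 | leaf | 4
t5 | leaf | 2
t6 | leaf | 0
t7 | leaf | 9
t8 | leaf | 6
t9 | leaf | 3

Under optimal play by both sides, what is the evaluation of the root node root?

3

C (P2): min(7, 6) = 6
D (P2): min(7, 4) = 4
A (P1): max(6, 4) = 6
E (P2): min(2, 0) = 0
F (P2): min(9, 6, 3) = 3
B (P1): max(0, 3) = 3
root (P2): min(6, 3) = 3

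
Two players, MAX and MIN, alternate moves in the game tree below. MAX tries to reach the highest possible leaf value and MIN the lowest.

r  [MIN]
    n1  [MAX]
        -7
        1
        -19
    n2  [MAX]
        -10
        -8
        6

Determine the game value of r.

n1 (MAX): max(-7, 1, -19) = 1
n2 (MAX): max(-10, -8, 6) = 6
r (MIN): min(1, 6) = 1

1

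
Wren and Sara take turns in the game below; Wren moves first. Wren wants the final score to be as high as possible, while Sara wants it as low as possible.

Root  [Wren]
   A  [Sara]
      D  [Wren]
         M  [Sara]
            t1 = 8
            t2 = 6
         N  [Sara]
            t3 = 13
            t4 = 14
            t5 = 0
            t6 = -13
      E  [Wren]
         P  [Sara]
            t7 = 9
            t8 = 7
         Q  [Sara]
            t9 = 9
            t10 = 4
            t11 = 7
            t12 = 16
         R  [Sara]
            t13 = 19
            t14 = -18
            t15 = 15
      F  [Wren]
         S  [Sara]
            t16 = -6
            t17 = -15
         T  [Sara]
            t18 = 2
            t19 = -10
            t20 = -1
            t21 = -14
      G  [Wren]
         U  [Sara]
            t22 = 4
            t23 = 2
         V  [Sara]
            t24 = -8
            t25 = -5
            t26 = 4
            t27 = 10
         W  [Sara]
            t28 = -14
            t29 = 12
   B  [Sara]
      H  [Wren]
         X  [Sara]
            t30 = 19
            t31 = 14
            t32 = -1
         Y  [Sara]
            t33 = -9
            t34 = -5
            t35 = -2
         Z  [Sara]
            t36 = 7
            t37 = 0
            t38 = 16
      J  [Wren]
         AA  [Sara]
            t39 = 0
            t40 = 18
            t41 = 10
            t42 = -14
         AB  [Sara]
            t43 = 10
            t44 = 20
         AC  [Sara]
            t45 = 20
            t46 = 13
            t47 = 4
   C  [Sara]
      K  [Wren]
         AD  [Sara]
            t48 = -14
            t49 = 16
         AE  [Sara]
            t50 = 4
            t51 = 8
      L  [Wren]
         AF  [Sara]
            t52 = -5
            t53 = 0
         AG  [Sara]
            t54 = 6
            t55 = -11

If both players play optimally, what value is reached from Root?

M (Sara): min(8, 6) = 6
N (Sara): min(13, 14, 0, -13) = -13
D (Wren): max(6, -13) = 6
P (Sara): min(9, 7) = 7
Q (Sara): min(9, 4, 7, 16) = 4
R (Sara): min(19, -18, 15) = -18
E (Wren): max(7, 4, -18) = 7
S (Sara): min(-6, -15) = -15
T (Sara): min(2, -10, -1, -14) = -14
F (Wren): max(-15, -14) = -14
U (Sara): min(4, 2) = 2
V (Sara): min(-8, -5, 4, 10) = -8
W (Sara): min(-14, 12) = -14
G (Wren): max(2, -8, -14) = 2
A (Sara): min(6, 7, -14, 2) = -14
X (Sara): min(19, 14, -1) = -1
Y (Sara): min(-9, -5, -2) = -9
Z (Sara): min(7, 0, 16) = 0
H (Wren): max(-1, -9, 0) = 0
AA (Sara): min(0, 18, 10, -14) = -14
AB (Sara): min(10, 20) = 10
AC (Sara): min(20, 13, 4) = 4
J (Wren): max(-14, 10, 4) = 10
B (Sara): min(0, 10) = 0
AD (Sara): min(-14, 16) = -14
AE (Sara): min(4, 8) = 4
K (Wren): max(-14, 4) = 4
AF (Sara): min(-5, 0) = -5
AG (Sara): min(6, -11) = -11
L (Wren): max(-5, -11) = -5
C (Sara): min(4, -5) = -5
Root (Wren): max(-14, 0, -5) = 0

0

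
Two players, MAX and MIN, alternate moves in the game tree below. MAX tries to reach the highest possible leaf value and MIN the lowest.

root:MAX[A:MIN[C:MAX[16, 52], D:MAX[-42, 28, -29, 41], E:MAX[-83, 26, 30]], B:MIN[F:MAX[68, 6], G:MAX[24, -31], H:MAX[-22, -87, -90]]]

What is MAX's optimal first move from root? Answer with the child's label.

C (MAX): max(16, 52) = 52
D (MAX): max(-42, 28, -29, 41) = 41
E (MAX): max(-83, 26, 30) = 30
A (MIN): min(52, 41, 30) = 30
F (MAX): max(68, 6) = 68
G (MAX): max(24, -31) = 24
H (MAX): max(-22, -87, -90) = -22
B (MIN): min(68, 24, -22) = -22
root (MAX): max(30, -22) = 30
MAX at root wants the highest of {A=30, B=-22}, so chooses A.

A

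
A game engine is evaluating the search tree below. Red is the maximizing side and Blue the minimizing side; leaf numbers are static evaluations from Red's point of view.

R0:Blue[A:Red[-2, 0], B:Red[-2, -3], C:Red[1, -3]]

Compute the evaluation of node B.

-2

B (Red): max(-2, -3) = -2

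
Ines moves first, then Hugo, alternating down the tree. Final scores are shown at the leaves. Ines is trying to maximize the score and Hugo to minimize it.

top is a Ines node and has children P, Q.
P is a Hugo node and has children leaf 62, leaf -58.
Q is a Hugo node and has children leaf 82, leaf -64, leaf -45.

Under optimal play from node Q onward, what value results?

-64

Q (Hugo): min(82, -64, -45) = -64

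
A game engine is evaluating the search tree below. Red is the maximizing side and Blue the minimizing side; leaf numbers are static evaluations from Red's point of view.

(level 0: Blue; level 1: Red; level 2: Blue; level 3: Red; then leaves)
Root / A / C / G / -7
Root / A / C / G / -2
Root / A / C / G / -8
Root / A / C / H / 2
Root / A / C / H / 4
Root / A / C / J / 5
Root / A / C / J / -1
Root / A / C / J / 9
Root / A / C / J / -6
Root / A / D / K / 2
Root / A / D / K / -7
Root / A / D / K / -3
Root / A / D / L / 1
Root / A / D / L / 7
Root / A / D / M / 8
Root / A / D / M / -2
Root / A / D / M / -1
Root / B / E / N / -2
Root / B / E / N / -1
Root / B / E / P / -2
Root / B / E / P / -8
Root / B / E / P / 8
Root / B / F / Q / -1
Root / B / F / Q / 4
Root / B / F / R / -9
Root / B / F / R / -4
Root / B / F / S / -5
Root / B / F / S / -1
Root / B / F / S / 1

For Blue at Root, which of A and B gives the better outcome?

B

G (Red): max(-7, -2, -8) = -2
H (Red): max(2, 4) = 4
J (Red): max(5, -1, 9, -6) = 9
C (Blue): min(-2, 4, 9) = -2
K (Red): max(2, -7, -3) = 2
L (Red): max(1, 7) = 7
M (Red): max(8, -2, -1) = 8
D (Blue): min(2, 7, 8) = 2
A (Red): max(-2, 2) = 2
N (Red): max(-2, -1) = -1
P (Red): max(-2, -8, 8) = 8
E (Blue): min(-1, 8) = -1
Q (Red): max(-1, 4) = 4
R (Red): max(-9, -4) = -4
S (Red): max(-5, -1, 1) = 1
F (Blue): min(4, -4, 1) = -4
B (Red): max(-1, -4) = -1
Blue prefers the lower value; A=2, B=-1. B is better since -1 < 2.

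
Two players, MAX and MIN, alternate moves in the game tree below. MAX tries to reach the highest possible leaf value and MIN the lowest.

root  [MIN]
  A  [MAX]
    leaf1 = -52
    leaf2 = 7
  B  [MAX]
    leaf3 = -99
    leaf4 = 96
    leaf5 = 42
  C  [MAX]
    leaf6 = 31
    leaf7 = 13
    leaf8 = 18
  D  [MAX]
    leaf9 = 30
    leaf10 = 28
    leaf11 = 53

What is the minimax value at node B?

96

B (MAX): max(-99, 96, 42) = 96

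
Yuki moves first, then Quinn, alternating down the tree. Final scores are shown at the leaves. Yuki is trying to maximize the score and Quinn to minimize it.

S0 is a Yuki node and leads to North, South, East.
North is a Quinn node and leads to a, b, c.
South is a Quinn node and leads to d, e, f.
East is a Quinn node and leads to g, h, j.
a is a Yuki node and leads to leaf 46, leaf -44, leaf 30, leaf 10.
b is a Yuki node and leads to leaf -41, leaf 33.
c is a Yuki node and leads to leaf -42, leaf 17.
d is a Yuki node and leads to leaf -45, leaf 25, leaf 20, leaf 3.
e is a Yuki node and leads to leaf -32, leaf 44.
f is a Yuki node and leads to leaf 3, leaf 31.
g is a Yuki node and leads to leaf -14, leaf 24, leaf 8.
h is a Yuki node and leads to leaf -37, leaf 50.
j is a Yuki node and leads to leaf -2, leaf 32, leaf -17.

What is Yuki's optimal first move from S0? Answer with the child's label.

a (Yuki): max(46, -44, 30, 10) = 46
b (Yuki): max(-41, 33) = 33
c (Yuki): max(-42, 17) = 17
North (Quinn): min(46, 33, 17) = 17
d (Yuki): max(-45, 25, 20, 3) = 25
e (Yuki): max(-32, 44) = 44
f (Yuki): max(3, 31) = 31
South (Quinn): min(25, 44, 31) = 25
g (Yuki): max(-14, 24, 8) = 24
h (Yuki): max(-37, 50) = 50
j (Yuki): max(-2, 32, -17) = 32
East (Quinn): min(24, 50, 32) = 24
S0 (Yuki): max(17, 25, 24) = 25
Yuki at S0 wants the highest of {North=17, South=25, East=24}, so chooses South.

South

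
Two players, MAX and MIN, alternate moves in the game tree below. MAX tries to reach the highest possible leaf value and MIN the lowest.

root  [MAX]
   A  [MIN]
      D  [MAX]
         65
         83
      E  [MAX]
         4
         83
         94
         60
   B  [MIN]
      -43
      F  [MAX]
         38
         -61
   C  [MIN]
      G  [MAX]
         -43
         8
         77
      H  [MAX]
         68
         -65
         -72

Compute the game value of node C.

68

G (MAX): max(-43, 8, 77) = 77
H (MAX): max(68, -65, -72) = 68
C (MIN): min(77, 68) = 68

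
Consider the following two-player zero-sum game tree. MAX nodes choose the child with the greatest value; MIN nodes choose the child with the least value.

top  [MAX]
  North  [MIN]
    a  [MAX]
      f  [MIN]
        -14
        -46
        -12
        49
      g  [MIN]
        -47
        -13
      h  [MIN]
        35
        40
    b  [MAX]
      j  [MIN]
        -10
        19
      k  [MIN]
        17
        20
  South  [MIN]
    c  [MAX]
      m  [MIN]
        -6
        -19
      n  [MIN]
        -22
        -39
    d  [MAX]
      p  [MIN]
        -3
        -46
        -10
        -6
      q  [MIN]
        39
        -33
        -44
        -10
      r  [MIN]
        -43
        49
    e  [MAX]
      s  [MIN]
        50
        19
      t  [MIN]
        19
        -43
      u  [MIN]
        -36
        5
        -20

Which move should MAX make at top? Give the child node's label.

f (MIN): min(-14, -46, -12, 49) = -46
g (MIN): min(-47, -13) = -47
h (MIN): min(35, 40) = 35
a (MAX): max(-46, -47, 35) = 35
j (MIN): min(-10, 19) = -10
k (MIN): min(17, 20) = 17
b (MAX): max(-10, 17) = 17
North (MIN): min(35, 17) = 17
m (MIN): min(-6, -19) = -19
n (MIN): min(-22, -39) = -39
c (MAX): max(-19, -39) = -19
p (MIN): min(-3, -46, -10, -6) = -46
q (MIN): min(39, -33, -44, -10) = -44
r (MIN): min(-43, 49) = -43
d (MAX): max(-46, -44, -43) = -43
s (MIN): min(50, 19) = 19
t (MIN): min(19, -43) = -43
u (MIN): min(-36, 5, -20) = -36
e (MAX): max(19, -43, -36) = 19
South (MIN): min(-19, -43, 19) = -43
top (MAX): max(17, -43) = 17
MAX at top wants the highest of {North=17, South=-43}, so chooses North.

North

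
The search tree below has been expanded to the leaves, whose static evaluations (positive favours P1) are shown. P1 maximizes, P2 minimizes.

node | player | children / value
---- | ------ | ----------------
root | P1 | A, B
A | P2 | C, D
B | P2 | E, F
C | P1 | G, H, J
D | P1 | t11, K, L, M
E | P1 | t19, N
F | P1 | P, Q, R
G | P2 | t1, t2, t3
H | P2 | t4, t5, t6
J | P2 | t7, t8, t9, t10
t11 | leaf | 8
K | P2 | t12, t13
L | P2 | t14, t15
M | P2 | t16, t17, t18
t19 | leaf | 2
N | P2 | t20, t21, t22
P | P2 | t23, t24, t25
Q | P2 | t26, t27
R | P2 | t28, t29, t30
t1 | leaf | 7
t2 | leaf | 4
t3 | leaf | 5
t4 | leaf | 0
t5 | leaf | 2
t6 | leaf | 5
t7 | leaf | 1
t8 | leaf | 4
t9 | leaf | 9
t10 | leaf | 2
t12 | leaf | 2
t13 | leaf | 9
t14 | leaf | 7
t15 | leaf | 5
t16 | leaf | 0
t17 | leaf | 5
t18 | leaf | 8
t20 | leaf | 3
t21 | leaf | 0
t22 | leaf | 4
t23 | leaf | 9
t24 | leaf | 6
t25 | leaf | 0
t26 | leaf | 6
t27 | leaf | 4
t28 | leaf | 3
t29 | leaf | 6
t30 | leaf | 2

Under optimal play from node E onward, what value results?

N (P2): min(3, 0, 4) = 0
E (P1): max(2, 0) = 2

2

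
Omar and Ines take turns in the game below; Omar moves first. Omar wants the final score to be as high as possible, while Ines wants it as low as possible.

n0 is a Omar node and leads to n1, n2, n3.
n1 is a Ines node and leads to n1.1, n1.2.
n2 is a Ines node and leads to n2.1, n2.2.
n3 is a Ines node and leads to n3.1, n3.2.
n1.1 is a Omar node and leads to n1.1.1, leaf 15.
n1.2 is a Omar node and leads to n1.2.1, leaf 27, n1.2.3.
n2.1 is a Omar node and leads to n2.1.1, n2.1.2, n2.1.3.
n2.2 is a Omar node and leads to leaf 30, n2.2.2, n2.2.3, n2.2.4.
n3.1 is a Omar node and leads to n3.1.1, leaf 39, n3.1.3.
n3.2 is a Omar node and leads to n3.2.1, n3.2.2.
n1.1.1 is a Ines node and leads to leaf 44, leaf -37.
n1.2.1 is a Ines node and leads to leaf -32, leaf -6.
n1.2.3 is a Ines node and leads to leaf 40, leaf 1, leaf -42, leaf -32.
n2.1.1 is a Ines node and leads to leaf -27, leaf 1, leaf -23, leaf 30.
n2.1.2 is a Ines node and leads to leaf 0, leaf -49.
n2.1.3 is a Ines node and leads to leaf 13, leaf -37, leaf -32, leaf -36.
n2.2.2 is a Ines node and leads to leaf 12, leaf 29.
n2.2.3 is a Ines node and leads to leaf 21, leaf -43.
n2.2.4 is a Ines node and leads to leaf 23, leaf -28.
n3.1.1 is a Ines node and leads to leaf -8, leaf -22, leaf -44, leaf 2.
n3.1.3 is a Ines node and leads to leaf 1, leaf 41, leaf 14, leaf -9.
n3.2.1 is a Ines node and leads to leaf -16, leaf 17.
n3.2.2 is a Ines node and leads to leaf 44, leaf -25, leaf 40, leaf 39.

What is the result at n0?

n1.1.1 (Ines): min(44, -37) = -37
n1.1 (Omar): max(-37, 15) = 15
n1.2.1 (Ines): min(-32, -6) = -32
n1.2.3 (Ines): min(40, 1, -42, -32) = -42
n1.2 (Omar): max(-32, 27, -42) = 27
n1 (Ines): min(15, 27) = 15
n2.1.1 (Ines): min(-27, 1, -23, 30) = -27
n2.1.2 (Ines): min(0, -49) = -49
n2.1.3 (Ines): min(13, -37, -32, -36) = -37
n2.1 (Omar): max(-27, -49, -37) = -27
n2.2.2 (Ines): min(12, 29) = 12
n2.2.3 (Ines): min(21, -43) = -43
n2.2.4 (Ines): min(23, -28) = -28
n2.2 (Omar): max(30, 12, -43, -28) = 30
n2 (Ines): min(-27, 30) = -27
n3.1.1 (Ines): min(-8, -22, -44, 2) = -44
n3.1.3 (Ines): min(1, 41, 14, -9) = -9
n3.1 (Omar): max(-44, 39, -9) = 39
n3.2.1 (Ines): min(-16, 17) = -16
n3.2.2 (Ines): min(44, -25, 40, 39) = -25
n3.2 (Omar): max(-16, -25) = -16
n3 (Ines): min(39, -16) = -16
n0 (Omar): max(15, -27, -16) = 15

15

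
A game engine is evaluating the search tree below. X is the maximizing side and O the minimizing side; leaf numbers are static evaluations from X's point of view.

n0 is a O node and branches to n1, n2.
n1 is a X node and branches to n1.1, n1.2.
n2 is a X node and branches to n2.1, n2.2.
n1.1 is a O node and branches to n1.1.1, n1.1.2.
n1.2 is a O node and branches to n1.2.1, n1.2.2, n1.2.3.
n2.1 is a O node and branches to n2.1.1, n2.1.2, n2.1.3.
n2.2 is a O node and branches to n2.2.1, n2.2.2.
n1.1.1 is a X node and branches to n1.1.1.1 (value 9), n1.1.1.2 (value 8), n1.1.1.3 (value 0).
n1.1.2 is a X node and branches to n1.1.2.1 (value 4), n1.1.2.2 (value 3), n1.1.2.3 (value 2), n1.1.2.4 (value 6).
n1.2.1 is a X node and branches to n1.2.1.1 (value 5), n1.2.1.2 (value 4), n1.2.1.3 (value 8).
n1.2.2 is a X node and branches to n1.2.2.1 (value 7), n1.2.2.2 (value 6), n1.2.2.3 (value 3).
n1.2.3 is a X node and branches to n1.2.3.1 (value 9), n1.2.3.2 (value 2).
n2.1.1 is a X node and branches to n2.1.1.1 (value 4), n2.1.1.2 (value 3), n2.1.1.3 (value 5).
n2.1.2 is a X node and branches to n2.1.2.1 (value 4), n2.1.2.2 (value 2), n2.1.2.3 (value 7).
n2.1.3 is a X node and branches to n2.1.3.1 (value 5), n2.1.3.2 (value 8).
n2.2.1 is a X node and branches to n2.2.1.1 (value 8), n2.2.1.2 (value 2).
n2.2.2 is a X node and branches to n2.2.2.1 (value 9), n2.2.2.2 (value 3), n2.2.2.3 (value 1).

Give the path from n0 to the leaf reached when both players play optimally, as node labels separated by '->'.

n1.1.1 (X): max(9, 8, 0) = 9
n1.1.2 (X): max(4, 3, 2, 6) = 6
n1.1 (O): min(9, 6) = 6
n1.2.1 (X): max(5, 4, 8) = 8
n1.2.2 (X): max(7, 6, 3) = 7
n1.2.3 (X): max(9, 2) = 9
n1.2 (O): min(8, 7, 9) = 7
n1 (X): max(6, 7) = 7
n2.1.1 (X): max(4, 3, 5) = 5
n2.1.2 (X): max(4, 2, 7) = 7
n2.1.3 (X): max(5, 8) = 8
n2.1 (O): min(5, 7, 8) = 5
n2.2.1 (X): max(8, 2) = 8
n2.2.2 (X): max(9, 3, 1) = 9
n2.2 (O): min(8, 9) = 8
n2 (X): max(5, 8) = 8
n0 (O): min(7, 8) = 7
At n0, O picks n1 (lowest: 7).
At n1, X picks n1.2 (highest: 7).
At n1.2, O picks n1.2.2 (lowest: 7).
At n1.2.2, X picks n1.2.2.1 (highest: 7).
Terminal value 7.

n0 -> n1 -> n1.2 -> n1.2.2 -> n1.2.2.1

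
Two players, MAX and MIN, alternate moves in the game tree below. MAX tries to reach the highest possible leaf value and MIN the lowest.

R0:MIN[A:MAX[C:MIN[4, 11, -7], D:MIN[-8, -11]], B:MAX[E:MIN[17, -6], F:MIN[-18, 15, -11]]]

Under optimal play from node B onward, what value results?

-6

E (MIN): min(17, -6) = -6
F (MIN): min(-18, 15, -11) = -18
B (MAX): max(-6, -18) = -6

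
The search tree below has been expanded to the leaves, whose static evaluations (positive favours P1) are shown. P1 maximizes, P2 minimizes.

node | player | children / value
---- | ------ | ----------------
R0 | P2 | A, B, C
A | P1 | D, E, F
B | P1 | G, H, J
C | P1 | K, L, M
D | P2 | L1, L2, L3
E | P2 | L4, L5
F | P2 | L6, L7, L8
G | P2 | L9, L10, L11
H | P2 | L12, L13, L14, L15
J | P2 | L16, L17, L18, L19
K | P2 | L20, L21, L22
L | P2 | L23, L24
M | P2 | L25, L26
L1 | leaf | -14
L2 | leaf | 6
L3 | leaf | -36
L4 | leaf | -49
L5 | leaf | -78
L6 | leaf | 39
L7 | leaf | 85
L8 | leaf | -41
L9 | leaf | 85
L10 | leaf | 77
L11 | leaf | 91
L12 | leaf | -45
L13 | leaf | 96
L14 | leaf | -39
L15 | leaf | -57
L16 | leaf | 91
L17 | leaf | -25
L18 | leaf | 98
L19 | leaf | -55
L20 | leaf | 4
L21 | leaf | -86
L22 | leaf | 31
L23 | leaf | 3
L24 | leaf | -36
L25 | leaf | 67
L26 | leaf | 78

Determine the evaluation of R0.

D (P2): min(-14, 6, -36) = -36
E (P2): min(-49, -78) = -78
F (P2): min(39, 85, -41) = -41
A (P1): max(-36, -78, -41) = -36
G (P2): min(85, 77, 91) = 77
H (P2): min(-45, 96, -39, -57) = -57
J (P2): min(91, -25, 98, -55) = -55
B (P1): max(77, -57, -55) = 77
K (P2): min(4, -86, 31) = -86
L (P2): min(3, -36) = -36
M (P2): min(67, 78) = 67
C (P1): max(-86, -36, 67) = 67
R0 (P2): min(-36, 77, 67) = -36

-36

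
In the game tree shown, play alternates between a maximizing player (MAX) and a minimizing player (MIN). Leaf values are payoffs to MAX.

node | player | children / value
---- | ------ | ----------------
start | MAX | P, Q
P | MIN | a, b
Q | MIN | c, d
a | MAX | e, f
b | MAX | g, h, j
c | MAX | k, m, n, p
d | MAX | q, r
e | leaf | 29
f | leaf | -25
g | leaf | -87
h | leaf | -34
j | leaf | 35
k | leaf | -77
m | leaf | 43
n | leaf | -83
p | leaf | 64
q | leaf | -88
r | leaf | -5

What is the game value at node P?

29

a (MAX): max(29, -25) = 29
b (MAX): max(-87, -34, 35) = 35
P (MIN): min(29, 35) = 29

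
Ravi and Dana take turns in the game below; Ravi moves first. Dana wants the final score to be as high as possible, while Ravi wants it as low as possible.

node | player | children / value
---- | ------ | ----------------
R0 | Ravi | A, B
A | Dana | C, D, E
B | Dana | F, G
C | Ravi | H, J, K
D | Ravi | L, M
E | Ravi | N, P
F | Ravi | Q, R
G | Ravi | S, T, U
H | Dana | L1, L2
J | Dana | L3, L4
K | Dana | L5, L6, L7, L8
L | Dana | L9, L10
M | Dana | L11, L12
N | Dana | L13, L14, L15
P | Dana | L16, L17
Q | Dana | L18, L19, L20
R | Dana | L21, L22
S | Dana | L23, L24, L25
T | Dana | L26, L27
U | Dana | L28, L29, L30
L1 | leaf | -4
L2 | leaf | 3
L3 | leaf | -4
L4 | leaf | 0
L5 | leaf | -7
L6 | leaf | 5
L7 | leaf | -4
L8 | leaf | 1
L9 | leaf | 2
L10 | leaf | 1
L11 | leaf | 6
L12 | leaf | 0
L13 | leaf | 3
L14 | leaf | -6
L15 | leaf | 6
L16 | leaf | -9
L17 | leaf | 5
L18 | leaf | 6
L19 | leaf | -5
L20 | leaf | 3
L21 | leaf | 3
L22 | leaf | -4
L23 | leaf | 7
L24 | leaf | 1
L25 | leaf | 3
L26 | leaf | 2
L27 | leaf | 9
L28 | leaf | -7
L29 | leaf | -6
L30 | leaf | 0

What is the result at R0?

3

H (Dana): max(-4, 3) = 3
J (Dana): max(-4, 0) = 0
K (Dana): max(-7, 5, -4, 1) = 5
C (Ravi): min(3, 0, 5) = 0
L (Dana): max(2, 1) = 2
M (Dana): max(6, 0) = 6
D (Ravi): min(2, 6) = 2
N (Dana): max(3, -6, 6) = 6
P (Dana): max(-9, 5) = 5
E (Ravi): min(6, 5) = 5
A (Dana): max(0, 2, 5) = 5
Q (Dana): max(6, -5, 3) = 6
R (Dana): max(3, -4) = 3
F (Ravi): min(6, 3) = 3
S (Dana): max(7, 1, 3) = 7
T (Dana): max(2, 9) = 9
U (Dana): max(-7, -6, 0) = 0
G (Ravi): min(7, 9, 0) = 0
B (Dana): max(3, 0) = 3
R0 (Ravi): min(5, 3) = 3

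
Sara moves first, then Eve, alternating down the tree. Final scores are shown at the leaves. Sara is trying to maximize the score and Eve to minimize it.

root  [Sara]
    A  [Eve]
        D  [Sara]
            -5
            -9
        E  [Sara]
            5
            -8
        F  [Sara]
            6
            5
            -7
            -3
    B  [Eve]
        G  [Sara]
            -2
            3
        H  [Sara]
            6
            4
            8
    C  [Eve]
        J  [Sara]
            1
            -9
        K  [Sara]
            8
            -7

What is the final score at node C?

1

J (Sara): max(1, -9) = 1
K (Sara): max(8, -7) = 8
C (Eve): min(1, 8) = 1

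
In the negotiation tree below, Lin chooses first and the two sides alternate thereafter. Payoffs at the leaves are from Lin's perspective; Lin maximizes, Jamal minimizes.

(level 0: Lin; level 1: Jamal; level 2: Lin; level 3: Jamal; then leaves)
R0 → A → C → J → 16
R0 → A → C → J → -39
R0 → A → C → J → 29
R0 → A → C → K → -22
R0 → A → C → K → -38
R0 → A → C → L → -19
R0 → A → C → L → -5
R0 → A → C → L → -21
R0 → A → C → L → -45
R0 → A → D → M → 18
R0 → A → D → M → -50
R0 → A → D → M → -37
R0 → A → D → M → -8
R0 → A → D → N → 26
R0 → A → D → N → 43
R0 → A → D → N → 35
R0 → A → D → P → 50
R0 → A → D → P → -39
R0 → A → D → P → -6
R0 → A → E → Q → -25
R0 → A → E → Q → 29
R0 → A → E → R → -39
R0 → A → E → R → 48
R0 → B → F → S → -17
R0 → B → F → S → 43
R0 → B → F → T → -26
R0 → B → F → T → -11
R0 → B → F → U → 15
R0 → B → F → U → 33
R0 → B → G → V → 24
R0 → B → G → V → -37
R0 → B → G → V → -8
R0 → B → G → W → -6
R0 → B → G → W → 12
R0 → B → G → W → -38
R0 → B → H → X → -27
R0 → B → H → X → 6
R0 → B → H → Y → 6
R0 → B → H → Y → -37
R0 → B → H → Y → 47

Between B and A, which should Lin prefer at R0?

S (Jamal): min(-17, 43) = -17
T (Jamal): min(-26, -11) = -26
U (Jamal): min(15, 33) = 15
F (Lin): max(-17, -26, 15) = 15
V (Jamal): min(24, -37, -8) = -37
W (Jamal): min(-6, 12, -38) = -38
G (Lin): max(-37, -38) = -37
X (Jamal): min(-27, 6) = -27
Y (Jamal): min(6, -37, 47) = -37
H (Lin): max(-27, -37) = -27
B (Jamal): min(15, -37, -27) = -37
J (Jamal): min(16, -39, 29) = -39
K (Jamal): min(-22, -38) = -38
L (Jamal): min(-19, -5, -21, -45) = -45
C (Lin): max(-39, -38, -45) = -38
M (Jamal): min(18, -50, -37, -8) = -50
N (Jamal): min(26, 43, 35) = 26
P (Jamal): min(50, -39, -6) = -39
D (Lin): max(-50, 26, -39) = 26
Q (Jamal): min(-25, 29) = -25
R (Jamal): min(-39, 48) = -39
E (Lin): max(-25, -39) = -25
A (Jamal): min(-38, 26, -25) = -38
Lin prefers the higher value; B=-37, A=-38. B is better since -37 > -38.

B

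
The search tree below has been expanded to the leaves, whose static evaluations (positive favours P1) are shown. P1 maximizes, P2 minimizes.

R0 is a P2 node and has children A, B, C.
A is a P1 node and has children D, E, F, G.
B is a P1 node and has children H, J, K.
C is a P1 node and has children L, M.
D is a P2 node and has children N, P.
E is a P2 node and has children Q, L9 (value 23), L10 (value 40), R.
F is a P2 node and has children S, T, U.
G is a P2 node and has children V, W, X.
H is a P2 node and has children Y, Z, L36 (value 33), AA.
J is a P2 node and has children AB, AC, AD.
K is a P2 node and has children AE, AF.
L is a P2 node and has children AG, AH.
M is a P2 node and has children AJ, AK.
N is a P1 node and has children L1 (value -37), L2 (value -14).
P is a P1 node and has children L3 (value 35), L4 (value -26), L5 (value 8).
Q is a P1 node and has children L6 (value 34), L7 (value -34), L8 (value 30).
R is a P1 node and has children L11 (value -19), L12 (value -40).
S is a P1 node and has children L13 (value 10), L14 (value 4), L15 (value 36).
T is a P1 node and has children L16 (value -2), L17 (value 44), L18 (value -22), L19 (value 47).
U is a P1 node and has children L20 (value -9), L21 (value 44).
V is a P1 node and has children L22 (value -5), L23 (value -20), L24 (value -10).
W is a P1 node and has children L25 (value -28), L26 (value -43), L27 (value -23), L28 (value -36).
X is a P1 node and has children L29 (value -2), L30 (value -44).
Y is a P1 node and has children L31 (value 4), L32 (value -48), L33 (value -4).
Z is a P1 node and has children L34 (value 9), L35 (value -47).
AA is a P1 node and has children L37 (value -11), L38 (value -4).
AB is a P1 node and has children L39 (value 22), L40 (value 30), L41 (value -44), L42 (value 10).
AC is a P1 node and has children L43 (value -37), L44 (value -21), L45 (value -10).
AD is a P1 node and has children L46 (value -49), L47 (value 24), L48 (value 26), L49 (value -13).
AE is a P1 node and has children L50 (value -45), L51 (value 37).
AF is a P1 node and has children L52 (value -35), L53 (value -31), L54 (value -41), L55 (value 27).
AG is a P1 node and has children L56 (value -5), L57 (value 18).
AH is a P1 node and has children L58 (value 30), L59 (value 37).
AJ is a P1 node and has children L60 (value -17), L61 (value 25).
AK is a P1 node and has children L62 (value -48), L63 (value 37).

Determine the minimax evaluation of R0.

25

N (P1): max(-37, -14) = -14
P (P1): max(35, -26, 8) = 35
D (P2): min(-14, 35) = -14
Q (P1): max(34, -34, 30) = 34
R (P1): max(-19, -40) = -19
E (P2): min(34, 23, 40, -19) = -19
S (P1): max(10, 4, 36) = 36
T (P1): max(-2, 44, -22, 47) = 47
U (P1): max(-9, 44) = 44
F (P2): min(36, 47, 44) = 36
V (P1): max(-5, -20, -10) = -5
W (P1): max(-28, -43, -23, -36) = -23
X (P1): max(-2, -44) = -2
G (P2): min(-5, -23, -2) = -23
A (P1): max(-14, -19, 36, -23) = 36
Y (P1): max(4, -48, -4) = 4
Z (P1): max(9, -47) = 9
AA (P1): max(-11, -4) = -4
H (P2): min(4, 9, 33, -4) = -4
AB (P1): max(22, 30, -44, 10) = 30
AC (P1): max(-37, -21, -10) = -10
AD (P1): max(-49, 24, 26, -13) = 26
J (P2): min(30, -10, 26) = -10
AE (P1): max(-45, 37) = 37
AF (P1): max(-35, -31, -41, 27) = 27
K (P2): min(37, 27) = 27
B (P1): max(-4, -10, 27) = 27
AG (P1): max(-5, 18) = 18
AH (P1): max(30, 37) = 37
L (P2): min(18, 37) = 18
AJ (P1): max(-17, 25) = 25
AK (P1): max(-48, 37) = 37
M (P2): min(25, 37) = 25
C (P1): max(18, 25) = 25
R0 (P2): min(36, 27, 25) = 25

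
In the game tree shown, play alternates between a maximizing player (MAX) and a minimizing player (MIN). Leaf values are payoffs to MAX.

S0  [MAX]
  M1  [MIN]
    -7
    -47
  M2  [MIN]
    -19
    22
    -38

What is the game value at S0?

M1 (MIN): min(-7, -47) = -47
M2 (MIN): min(-19, 22, -38) = -38
S0 (MAX): max(-47, -38) = -38

-38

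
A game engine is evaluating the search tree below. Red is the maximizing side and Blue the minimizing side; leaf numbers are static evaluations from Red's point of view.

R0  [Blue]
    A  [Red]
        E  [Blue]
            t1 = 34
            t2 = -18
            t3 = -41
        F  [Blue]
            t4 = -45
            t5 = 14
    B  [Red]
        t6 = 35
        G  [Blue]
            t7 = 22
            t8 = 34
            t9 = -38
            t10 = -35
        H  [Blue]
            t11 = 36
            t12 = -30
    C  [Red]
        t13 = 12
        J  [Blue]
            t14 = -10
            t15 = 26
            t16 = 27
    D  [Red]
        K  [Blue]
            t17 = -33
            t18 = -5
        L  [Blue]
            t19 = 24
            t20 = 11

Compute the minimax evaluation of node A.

-41

E (Blue): min(34, -18, -41) = -41
F (Blue): min(-45, 14) = -45
A (Red): max(-41, -45) = -41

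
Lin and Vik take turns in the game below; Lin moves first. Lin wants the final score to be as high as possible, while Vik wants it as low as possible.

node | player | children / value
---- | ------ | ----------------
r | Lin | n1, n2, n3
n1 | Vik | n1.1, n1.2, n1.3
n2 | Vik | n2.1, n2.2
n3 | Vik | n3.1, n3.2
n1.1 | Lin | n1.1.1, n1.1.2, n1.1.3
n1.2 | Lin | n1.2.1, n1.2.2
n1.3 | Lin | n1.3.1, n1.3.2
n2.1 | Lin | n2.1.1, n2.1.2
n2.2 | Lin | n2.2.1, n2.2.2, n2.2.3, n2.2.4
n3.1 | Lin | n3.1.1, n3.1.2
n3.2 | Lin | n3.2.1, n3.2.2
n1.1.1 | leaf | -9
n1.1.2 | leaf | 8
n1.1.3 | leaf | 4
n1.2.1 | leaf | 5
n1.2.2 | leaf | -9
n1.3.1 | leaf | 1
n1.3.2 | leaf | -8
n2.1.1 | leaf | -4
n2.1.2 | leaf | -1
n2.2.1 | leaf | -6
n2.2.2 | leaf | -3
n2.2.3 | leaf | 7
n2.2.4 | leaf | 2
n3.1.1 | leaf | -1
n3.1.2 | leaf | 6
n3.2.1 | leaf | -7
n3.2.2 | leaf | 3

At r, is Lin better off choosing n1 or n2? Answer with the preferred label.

n1

n1.1 (Lin): max(-9, 8, 4) = 8
n1.2 (Lin): max(5, -9) = 5
n1.3 (Lin): max(1, -8) = 1
n1 (Vik): min(8, 5, 1) = 1
n2.1 (Lin): max(-4, -1) = -1
n2.2 (Lin): max(-6, -3, 7, 2) = 7
n2 (Vik): min(-1, 7) = -1
Lin prefers the higher value; n1=1, n2=-1. n1 is better since 1 > -1.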